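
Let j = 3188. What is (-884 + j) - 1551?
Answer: 753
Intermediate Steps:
(-884 + j) - 1551 = (-884 + 3188) - 1551 = 2304 - 1551 = 753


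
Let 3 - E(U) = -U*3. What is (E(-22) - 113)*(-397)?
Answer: 69872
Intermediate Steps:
E(U) = 3 + 3*U (E(U) = 3 - (-U)*3 = 3 - (-3)*U = 3 + 3*U)
(E(-22) - 113)*(-397) = ((3 + 3*(-22)) - 113)*(-397) = ((3 - 66) - 113)*(-397) = (-63 - 113)*(-397) = -176*(-397) = 69872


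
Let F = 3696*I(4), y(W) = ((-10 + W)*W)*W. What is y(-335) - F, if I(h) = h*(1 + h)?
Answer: -38791545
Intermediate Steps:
y(W) = W²*(-10 + W) (y(W) = (W*(-10 + W))*W = W²*(-10 + W))
F = 73920 (F = 3696*(4*(1 + 4)) = 3696*(4*5) = 3696*20 = 73920)
y(-335) - F = (-335)²*(-10 - 335) - 1*73920 = 112225*(-345) - 73920 = -38717625 - 73920 = -38791545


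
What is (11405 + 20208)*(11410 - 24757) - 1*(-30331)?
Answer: -421908380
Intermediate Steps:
(11405 + 20208)*(11410 - 24757) - 1*(-30331) = 31613*(-13347) + 30331 = -421938711 + 30331 = -421908380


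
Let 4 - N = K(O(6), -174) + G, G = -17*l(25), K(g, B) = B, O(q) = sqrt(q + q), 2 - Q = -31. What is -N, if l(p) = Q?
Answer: -739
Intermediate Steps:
Q = 33 (Q = 2 - 1*(-31) = 2 + 31 = 33)
O(q) = sqrt(2)*sqrt(q) (O(q) = sqrt(2*q) = sqrt(2)*sqrt(q))
l(p) = 33
G = -561 (G = -17*33 = -561)
N = 739 (N = 4 - (-174 - 561) = 4 - 1*(-735) = 4 + 735 = 739)
-N = -1*739 = -739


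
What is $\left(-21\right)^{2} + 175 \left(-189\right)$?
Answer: $-32634$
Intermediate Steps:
$\left(-21\right)^{2} + 175 \left(-189\right) = 441 - 33075 = -32634$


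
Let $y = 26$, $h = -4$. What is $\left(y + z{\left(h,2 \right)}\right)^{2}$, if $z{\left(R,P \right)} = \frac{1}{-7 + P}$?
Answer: $\frac{16641}{25} \approx 665.64$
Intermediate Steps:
$\left(y + z{\left(h,2 \right)}\right)^{2} = \left(26 + \frac{1}{-7 + 2}\right)^{2} = \left(26 + \frac{1}{-5}\right)^{2} = \left(26 - \frac{1}{5}\right)^{2} = \left(\frac{129}{5}\right)^{2} = \frac{16641}{25}$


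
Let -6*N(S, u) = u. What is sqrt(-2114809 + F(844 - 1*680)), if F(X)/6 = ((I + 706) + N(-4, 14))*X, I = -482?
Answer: I*sqrt(1896689) ≈ 1377.2*I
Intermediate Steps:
N(S, u) = -u/6
F(X) = 1330*X (F(X) = 6*(((-482 + 706) - 1/6*14)*X) = 6*((224 - 7/3)*X) = 6*(665*X/3) = 1330*X)
sqrt(-2114809 + F(844 - 1*680)) = sqrt(-2114809 + 1330*(844 - 1*680)) = sqrt(-2114809 + 1330*(844 - 680)) = sqrt(-2114809 + 1330*164) = sqrt(-2114809 + 218120) = sqrt(-1896689) = I*sqrt(1896689)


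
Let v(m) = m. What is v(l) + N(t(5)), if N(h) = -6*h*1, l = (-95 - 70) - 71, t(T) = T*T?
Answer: -386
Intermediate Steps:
t(T) = T**2
l = -236 (l = -165 - 71 = -236)
N(h) = -6*h
v(l) + N(t(5)) = -236 - 6*5**2 = -236 - 6*25 = -236 - 150 = -386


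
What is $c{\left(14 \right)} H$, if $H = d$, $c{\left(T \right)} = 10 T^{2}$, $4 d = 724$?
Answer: $354760$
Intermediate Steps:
$d = 181$ ($d = \frac{1}{4} \cdot 724 = 181$)
$H = 181$
$c{\left(14 \right)} H = 10 \cdot 14^{2} \cdot 181 = 10 \cdot 196 \cdot 181 = 1960 \cdot 181 = 354760$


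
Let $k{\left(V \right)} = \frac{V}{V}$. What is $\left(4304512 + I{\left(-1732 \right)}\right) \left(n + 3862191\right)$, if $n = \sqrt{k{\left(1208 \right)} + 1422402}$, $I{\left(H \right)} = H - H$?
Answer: $16624847505792 + 4304512 \sqrt{1422403} \approx 1.663 \cdot 10^{13}$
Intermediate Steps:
$I{\left(H \right)} = 0$
$k{\left(V \right)} = 1$
$n = \sqrt{1422403}$ ($n = \sqrt{1 + 1422402} = \sqrt{1422403} \approx 1192.6$)
$\left(4304512 + I{\left(-1732 \right)}\right) \left(n + 3862191\right) = \left(4304512 + 0\right) \left(\sqrt{1422403} + 3862191\right) = 4304512 \left(3862191 + \sqrt{1422403}\right) = 16624847505792 + 4304512 \sqrt{1422403}$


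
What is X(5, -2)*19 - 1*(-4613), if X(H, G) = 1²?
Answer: 4632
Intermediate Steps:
X(H, G) = 1
X(5, -2)*19 - 1*(-4613) = 1*19 - 1*(-4613) = 19 + 4613 = 4632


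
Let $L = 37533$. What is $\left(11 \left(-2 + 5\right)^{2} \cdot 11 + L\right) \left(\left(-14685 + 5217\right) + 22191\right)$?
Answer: $491387706$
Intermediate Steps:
$\left(11 \left(-2 + 5\right)^{2} \cdot 11 + L\right) \left(\left(-14685 + 5217\right) + 22191\right) = \left(11 \left(-2 + 5\right)^{2} \cdot 11 + 37533\right) \left(\left(-14685 + 5217\right) + 22191\right) = \left(11 \cdot 3^{2} \cdot 11 + 37533\right) \left(-9468 + 22191\right) = \left(11 \cdot 9 \cdot 11 + 37533\right) 12723 = \left(99 \cdot 11 + 37533\right) 12723 = \left(1089 + 37533\right) 12723 = 38622 \cdot 12723 = 491387706$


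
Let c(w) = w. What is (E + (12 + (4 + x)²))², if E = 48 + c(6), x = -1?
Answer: 5625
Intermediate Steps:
E = 54 (E = 48 + 6 = 54)
(E + (12 + (4 + x)²))² = (54 + (12 + (4 - 1)²))² = (54 + (12 + 3²))² = (54 + (12 + 9))² = (54 + 21)² = 75² = 5625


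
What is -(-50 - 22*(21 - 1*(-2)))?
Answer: 556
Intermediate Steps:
-(-50 - 22*(21 - 1*(-2))) = -(-50 - 22*(21 + 2)) = -(-50 - 22*23) = -(-50 - 506) = -1*(-556) = 556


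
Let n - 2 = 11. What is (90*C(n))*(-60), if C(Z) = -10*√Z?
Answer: 54000*√13 ≈ 1.9470e+5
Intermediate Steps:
n = 13 (n = 2 + 11 = 13)
(90*C(n))*(-60) = (90*(-10*√13))*(-60) = -900*√13*(-60) = 54000*√13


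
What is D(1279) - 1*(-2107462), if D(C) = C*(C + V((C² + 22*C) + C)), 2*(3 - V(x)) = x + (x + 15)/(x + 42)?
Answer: -1178128686641589/1110200 ≈ -1.0612e+9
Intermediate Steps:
V(x) = 3 - x/2 - (15 + x)/(2*(42 + x)) (V(x) = 3 - (x + (x + 15)/(x + 42))/2 = 3 - (x + (15 + x)/(42 + x))/2 = 3 + (-x/2 - (15 + x)/(2*(42 + x))) = 3 - x/2 - (15 + x)/(2*(42 + x)))
D(C) = C*(C + (237 - (C² + 23*C)² - 851*C - 37*C²)/(2*(42 + C² + 23*C))) (D(C) = C*(C + (237 - ((C² + 22*C) + C)² - 37*((C² + 22*C) + C))/(2*(42 + ((C² + 22*C) + C)))) = C*(C + (237 - (C² + 23*C)² - 37*(C² + 23*C))/(2*(42 + (C² + 23*C)))) = C*(C + (237 - (C² + 23*C)² + (-851*C - 37*C²))/(2*(42 + C² + 23*C))) = C*(C + (237 - (C² + 23*C)² - 851*C - 37*C²)/(2*(42 + C² + 23*C))))
D(1279) - 1*(-2107462) = (½)*1279*(237 - 1*1279⁴ - 767*1279 - 520*1279² - 44*1279³)/(42 + 1279² + 23*1279) - 1*(-2107462) = (½)*1279*(237 - 1*2675975777281 - 980993 - 520*1635841 - 44*2092240639)/(42 + 1635841 + 29417) + 2107462 = (½)*1279*(237 - 2675975777281 - 980993 - 850637320 - 92058588116)/1665300 + 2107462 = (½)*1279*(1/1665300)*(-2768885983473) + 2107462 = -1180468390953989/1110200 + 2107462 = -1178128686641589/1110200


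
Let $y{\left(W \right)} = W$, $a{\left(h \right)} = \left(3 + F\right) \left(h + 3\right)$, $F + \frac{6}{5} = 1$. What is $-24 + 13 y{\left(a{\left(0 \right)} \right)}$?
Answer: $\frac{426}{5} \approx 85.2$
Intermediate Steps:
$F = - \frac{1}{5}$ ($F = - \frac{6}{5} + 1 = - \frac{1}{5} \approx -0.2$)
$a{\left(h \right)} = \frac{42}{5} + \frac{14 h}{5}$ ($a{\left(h \right)} = \left(3 - \frac{1}{5}\right) \left(h + 3\right) = \frac{14 \left(3 + h\right)}{5} = \frac{42}{5} + \frac{14 h}{5}$)
$-24 + 13 y{\left(a{\left(0 \right)} \right)} = -24 + 13 \left(\frac{42}{5} + \frac{14}{5} \cdot 0\right) = -24 + 13 \left(\frac{42}{5} + 0\right) = -24 + 13 \cdot \frac{42}{5} = -24 + \frac{546}{5} = \frac{426}{5}$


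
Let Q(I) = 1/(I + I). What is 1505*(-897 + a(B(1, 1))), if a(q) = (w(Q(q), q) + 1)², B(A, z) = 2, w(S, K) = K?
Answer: -1336440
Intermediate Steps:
Q(I) = 1/(2*I)
a(q) = (1 + q)² (a(q) = (q + 1)² = (1 + q)²)
1505*(-897 + a(B(1, 1))) = 1505*(-897 + (1 + 2)²) = 1505*(-897 + 3²) = 1505*(-897 + 9) = 1505*(-888) = -1336440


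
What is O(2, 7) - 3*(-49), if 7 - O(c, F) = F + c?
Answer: 145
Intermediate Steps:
O(c, F) = 7 - F - c (O(c, F) = 7 - (F + c) = 7 + (-F - c) = 7 - F - c)
O(2, 7) - 3*(-49) = (7 - 1*7 - 1*2) - 3*(-49) = (7 - 7 - 2) + 147 = -2 + 147 = 145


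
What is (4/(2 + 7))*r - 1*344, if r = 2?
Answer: -3088/9 ≈ -343.11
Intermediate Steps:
(4/(2 + 7))*r - 1*344 = (4/(2 + 7))*2 - 1*344 = (4/9)*2 - 344 = 8/9 - 344 = -3088/9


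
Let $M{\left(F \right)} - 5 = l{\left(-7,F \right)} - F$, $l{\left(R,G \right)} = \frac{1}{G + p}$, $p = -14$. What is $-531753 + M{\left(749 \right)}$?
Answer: $- \frac{391385294}{735} \approx -5.325 \cdot 10^{5}$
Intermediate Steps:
$l{\left(R,G \right)} = \frac{1}{-14 + G}$ ($l{\left(R,G \right)} = \frac{1}{G - 14} = \frac{1}{-14 + G}$)
$M{\left(F \right)} = 5 + \frac{1}{-14 + F} - F$ ($M{\left(F \right)} = 5 - \left(F - \frac{1}{-14 + F}\right) = 5 + \frac{1}{-14 + F} - F$)
$-531753 + M{\left(749 \right)} = -531753 + \frac{1 + \left(-14 + 749\right) \left(5 - 749\right)}{-14 + 749} = -531753 + \frac{1 + 735 \left(5 - 749\right)}{735} = -531753 + \frac{1 + 735 \left(-744\right)}{735} = -531753 + \frac{1 - 546840}{735} = -531753 + \frac{1}{735} \left(-546839\right) = -531753 - \frac{546839}{735} = - \frac{391385294}{735}$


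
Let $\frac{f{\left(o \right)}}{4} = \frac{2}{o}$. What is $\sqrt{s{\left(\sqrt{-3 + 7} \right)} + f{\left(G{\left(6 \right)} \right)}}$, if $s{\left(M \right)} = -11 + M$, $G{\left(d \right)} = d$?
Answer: $\frac{i \sqrt{69}}{3} \approx 2.7689 i$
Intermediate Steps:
$f{\left(o \right)} = \frac{8}{o}$ ($f{\left(o \right)} = 4 \frac{2}{o} = \frac{8}{o}$)
$\sqrt{s{\left(\sqrt{-3 + 7} \right)} + f{\left(G{\left(6 \right)} \right)}} = \sqrt{\left(-11 + \sqrt{-3 + 7}\right) + \frac{8}{6}} = \sqrt{\left(-11 + \sqrt{4}\right) + 8 \cdot \frac{1}{6}} = \sqrt{\left(-11 + 2\right) + \frac{4}{3}} = \sqrt{-9 + \frac{4}{3}} = \sqrt{- \frac{23}{3}} = \frac{i \sqrt{69}}{3}$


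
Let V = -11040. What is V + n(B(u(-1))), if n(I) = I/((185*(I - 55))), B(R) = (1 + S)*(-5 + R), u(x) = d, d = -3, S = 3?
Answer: -177688768/16095 ≈ -11040.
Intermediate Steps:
u(x) = -3
B(R) = -20 + 4*R (B(R) = (1 + 3)*(-5 + R) = 4*(-5 + R) = -20 + 4*R)
n(I) = I/(-10175 + 185*I) (n(I) = I/((185*(-55 + I))) = I/(-10175 + 185*I))
V + n(B(u(-1))) = -11040 + (-20 + 4*(-3))/(185*(-55 + (-20 + 4*(-3)))) = -11040 + (-20 - 12)/(185*(-55 + (-20 - 12))) = -11040 + (1/185)*(-32)/(-55 - 32) = -11040 + (1/185)*(-32)/(-87) = -11040 + (1/185)*(-32)*(-1/87) = -11040 + 32/16095 = -177688768/16095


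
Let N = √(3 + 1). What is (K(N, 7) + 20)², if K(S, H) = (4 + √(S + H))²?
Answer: 4761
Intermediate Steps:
N = 2 (N = √4 = 2)
K(S, H) = (4 + √(H + S))²
(K(N, 7) + 20)² = ((4 + √(7 + 2))² + 20)² = ((4 + √9)² + 20)² = ((4 + 3)² + 20)² = (7² + 20)² = (49 + 20)² = 69² = 4761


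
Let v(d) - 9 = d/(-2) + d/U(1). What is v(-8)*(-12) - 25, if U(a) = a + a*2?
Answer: -149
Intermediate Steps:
U(a) = 3*a (U(a) = a + 2*a = 3*a)
v(d) = 9 - d/6 (v(d) = 9 + (d/(-2) + d/((3*1))) = 9 + (d*(-½) + d/3) = 9 + (-d/2 + d*(⅓)) = 9 + (-d/2 + d/3) = 9 - d/6)
v(-8)*(-12) - 25 = (9 - ⅙*(-8))*(-12) - 25 = (9 + 4/3)*(-12) - 25 = (31/3)*(-12) - 25 = -124 - 25 = -149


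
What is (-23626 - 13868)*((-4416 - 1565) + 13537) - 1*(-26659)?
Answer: -283278005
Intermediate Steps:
(-23626 - 13868)*((-4416 - 1565) + 13537) - 1*(-26659) = -37494*(-5981 + 13537) + 26659 = -37494*7556 + 26659 = -283304664 + 26659 = -283278005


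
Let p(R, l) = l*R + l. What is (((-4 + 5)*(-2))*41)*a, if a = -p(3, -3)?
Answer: -984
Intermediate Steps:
p(R, l) = l + R*l (p(R, l) = R*l + l = l + R*l)
a = 12 (a = -(-3)*(1 + 3) = -(-3)*4 = -1*(-12) = 12)
(((-4 + 5)*(-2))*41)*a = (((-4 + 5)*(-2))*41)*12 = ((1*(-2))*41)*12 = -2*41*12 = -82*12 = -984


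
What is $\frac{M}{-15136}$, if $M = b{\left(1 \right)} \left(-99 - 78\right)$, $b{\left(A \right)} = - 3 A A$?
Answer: $- \frac{531}{15136} \approx -0.035082$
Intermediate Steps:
$b{\left(A \right)} = - 3 A^{2}$
$M = 531$ ($M = - 3 \cdot 1^{2} \left(-99 - 78\right) = \left(-3\right) 1 \left(-177\right) = \left(-3\right) \left(-177\right) = 531$)
$\frac{M}{-15136} = \frac{531}{-15136} = 531 \left(- \frac{1}{15136}\right) = - \frac{531}{15136}$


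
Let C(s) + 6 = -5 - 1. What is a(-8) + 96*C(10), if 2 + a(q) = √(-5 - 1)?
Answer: -1154 + I*√6 ≈ -1154.0 + 2.4495*I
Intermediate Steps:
C(s) = -12 (C(s) = -6 + (-5 - 1) = -6 - 6 = -12)
a(q) = -2 + I*√6 (a(q) = -2 + √(-5 - 1) = -2 + √(-6) = -2 + I*√6)
a(-8) + 96*C(10) = (-2 + I*√6) + 96*(-12) = (-2 + I*√6) - 1152 = -1154 + I*√6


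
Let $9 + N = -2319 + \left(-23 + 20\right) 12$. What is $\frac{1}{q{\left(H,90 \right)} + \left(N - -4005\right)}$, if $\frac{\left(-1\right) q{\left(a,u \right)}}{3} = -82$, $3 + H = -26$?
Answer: $\frac{1}{1887} \approx 0.00052994$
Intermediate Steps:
$H = -29$ ($H = -3 - 26 = -29$)
$q{\left(a,u \right)} = 246$ ($q{\left(a,u \right)} = \left(-3\right) \left(-82\right) = 246$)
$N = -2364$ ($N = -9 - \left(2319 - \left(-23 + 20\right) 12\right) = -9 - 2355 = -2364$)
$\frac{1}{q{\left(H,90 \right)} + \left(N - -4005\right)} = \frac{1}{246 - -1641} = \frac{1}{246 + \left(-2364 + 4005\right)} = \frac{1}{246 + 1641} = \frac{1}{1887}$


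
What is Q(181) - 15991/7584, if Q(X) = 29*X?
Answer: 39792425/7584 ≈ 5246.9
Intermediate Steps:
Q(181) - 15991/7584 = 29*181 - 15991/7584 = 5249 - 15991/7584 = 39792425/7584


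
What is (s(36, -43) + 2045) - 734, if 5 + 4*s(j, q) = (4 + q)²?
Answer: 1690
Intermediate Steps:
s(j, q) = -5/4 + (4 + q)²/4
(s(36, -43) + 2045) - 734 = ((-5/4 + (4 - 43)²/4) + 2045) - 734 = ((-5/4 + (¼)*(-39)²) + 2045) - 734 = ((-5/4 + (¼)*1521) + 2045) - 734 = ((-5/4 + 1521/4) + 2045) - 734 = (379 + 2045) - 734 = 2424 - 734 = 1690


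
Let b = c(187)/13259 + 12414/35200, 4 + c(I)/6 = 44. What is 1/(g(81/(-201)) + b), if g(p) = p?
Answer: -15635012800/503661729 ≈ -31.043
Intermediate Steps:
c(I) = 240 (c(I) = -24 + 6*44 = -24 + 264 = 240)
b = 86522613/233358400 (b = 240/13259 + 12414/35200 = 240*(1/13259) + 12414*(1/35200) = 240/13259 + 6207/17600 = 86522613/233358400 ≈ 0.37077)
1/(g(81/(-201)) + b) = 1/(81/(-201) + 86522613/233358400) = 1/(81*(-1/201) + 86522613/233358400) = 1/(-27/67 + 86522613/233358400) = 1/(-503661729/15635012800) = -15635012800/503661729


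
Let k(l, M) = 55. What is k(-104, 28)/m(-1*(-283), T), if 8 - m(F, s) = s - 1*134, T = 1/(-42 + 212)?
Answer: 9350/24139 ≈ 0.38734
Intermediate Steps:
T = 1/170 ≈ 0.0058824
m(F, s) = 142 - s (m(F, s) = 8 - (s - 1*134) = 8 - (s - 134) = 8 - (-134 + s) = 8 + (134 - s) = 142 - s)
k(-104, 28)/m(-1*(-283), T) = 55/(142 - 1*1/170) = 55/(142 - 1/170) = 55/(24139/170) = 55*(170/24139) = 9350/24139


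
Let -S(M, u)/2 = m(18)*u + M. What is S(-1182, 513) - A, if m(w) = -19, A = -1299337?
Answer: 1321195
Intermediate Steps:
S(M, u) = -2*M + 38*u (S(M, u) = -2*(-19*u + M) = -2*(M - 19*u) = -2*M + 38*u)
S(-1182, 513) - A = (-2*(-1182) + 38*513) - 1*(-1299337) = (2364 + 19494) + 1299337 = 21858 + 1299337 = 1321195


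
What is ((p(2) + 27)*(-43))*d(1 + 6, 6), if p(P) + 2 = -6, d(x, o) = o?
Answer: -4902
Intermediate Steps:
p(P) = -8 (p(P) = -2 - 6 = -8)
((p(2) + 27)*(-43))*d(1 + 6, 6) = ((-8 + 27)*(-43))*6 = (19*(-43))*6 = -817*6 = -4902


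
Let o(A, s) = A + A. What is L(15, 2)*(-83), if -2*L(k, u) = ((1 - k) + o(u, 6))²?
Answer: 4150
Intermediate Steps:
o(A, s) = 2*A
L(k, u) = -(1 - k + 2*u)²/2 (L(k, u) = -((1 - k) + 2*u)²/2 = -(1 - k + 2*u)²/2)
L(15, 2)*(-83) = -(1 - 1*15 + 2*2)²/2*(-83) = -(1 - 15 + 4)²/2*(-83) = -½*(-10)²*(-83) = -½*100*(-83) = -50*(-83) = 4150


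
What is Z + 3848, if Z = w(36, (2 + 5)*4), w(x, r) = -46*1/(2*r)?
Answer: 107721/28 ≈ 3847.2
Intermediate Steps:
w(x, r) = -23/r (w(x, r) = -46*1/(2*r) = -23/r)
Z = -23/28 (Z = -23*1/(4*(2 + 5)) = -23/(7*4) = -23/28 ≈ -0.82143)
Z + 3848 = -23/28 + 3848 = 107721/28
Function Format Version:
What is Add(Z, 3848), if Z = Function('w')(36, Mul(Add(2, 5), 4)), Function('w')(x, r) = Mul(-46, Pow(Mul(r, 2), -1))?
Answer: Rational(107721, 28) ≈ 3847.2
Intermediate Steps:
Function('w')(x, r) = Mul(-23, Pow(r, -1)) (Function('w')(x, r) = Mul(-46, Pow(Mul(2, r), -1)) = Mul(-46, Mul(Rational(1, 2), Pow(r, -1))) = Mul(-23, Pow(r, -1)))
Z = Rational(-23, 28) (Z = Mul(-23, Pow(Mul(Add(2, 5), 4), -1)) = Mul(-23, Pow(Mul(7, 4), -1)) = Mul(-23, Pow(28, -1)) = Mul(-23, Rational(1, 28)) = Rational(-23, 28) ≈ -0.82143)
Add(Z, 3848) = Add(Rational(-23, 28), 3848) = Rational(107721, 28)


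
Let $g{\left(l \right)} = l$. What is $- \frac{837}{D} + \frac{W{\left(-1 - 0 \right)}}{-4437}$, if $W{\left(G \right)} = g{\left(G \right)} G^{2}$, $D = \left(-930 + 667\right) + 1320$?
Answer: $- \frac{3712712}{4689909} \approx -0.79164$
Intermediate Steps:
$D = 1057$ ($D = -263 + 1320 = 1057$)
$W{\left(G \right)} = G^{3}$ ($W{\left(G \right)} = G G^{2} = G^{3}$)
$- \frac{837}{D} + \frac{W{\left(-1 - 0 \right)}}{-4437} = - \frac{837}{1057} + \frac{\left(-1 - 0\right)^{3}}{-4437} = \left(-837\right) \frac{1}{1057} + \left(-1 + 0\right)^{3} \left(- \frac{1}{4437}\right) = - \frac{837}{1057} + \left(-1\right)^{3} \left(- \frac{1}{4437}\right) = - \frac{837}{1057} - - \frac{1}{4437} = - \frac{837}{1057} + \frac{1}{4437} = - \frac{3712712}{4689909}$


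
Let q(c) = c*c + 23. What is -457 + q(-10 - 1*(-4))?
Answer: -398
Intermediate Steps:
q(c) = 23 + c² (q(c) = c² + 23 = 23 + c²)
-457 + q(-10 - 1*(-4)) = -457 + (23 + (-10 - 1*(-4))²) = -457 + (23 + (-10 + 4)²) = -457 + (23 + (-6)²) = -457 + (23 + 36) = -457 + 59 = -398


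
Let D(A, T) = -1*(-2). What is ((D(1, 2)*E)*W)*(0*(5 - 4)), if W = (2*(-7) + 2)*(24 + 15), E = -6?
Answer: 0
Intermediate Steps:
D(A, T) = 2
W = -468 (W = (-14 + 2)*39 = -12*39 = -468)
((D(1, 2)*E)*W)*(0*(5 - 4)) = ((2*(-6))*(-468))*(0*(5 - 4)) = (-12*(-468))*(0*1) = 5616*0 = 0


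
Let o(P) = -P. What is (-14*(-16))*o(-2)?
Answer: 448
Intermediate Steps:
(-14*(-16))*o(-2) = (-14*(-16))*(-1*(-2)) = 224*2 = 448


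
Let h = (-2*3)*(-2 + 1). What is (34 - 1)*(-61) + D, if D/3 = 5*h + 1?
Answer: -1920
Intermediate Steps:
h = 6 (h = -6*(-1) = 6)
D = 93 (D = 3*(5*6 + 1) = 3*(30 + 1) = 3*31 = 93)
(34 - 1)*(-61) + D = (34 - 1)*(-61) + 93 = 33*(-61) + 93 = -2013 + 93 = -1920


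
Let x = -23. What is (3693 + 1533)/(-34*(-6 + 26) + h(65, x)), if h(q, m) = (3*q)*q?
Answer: 5226/11995 ≈ 0.43568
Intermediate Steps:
h(q, m) = 3*q**2
(3693 + 1533)/(-34*(-6 + 26) + h(65, x)) = (3693 + 1533)/(-34*(-6 + 26) + 3*65**2) = 5226/(-34*20 + 3*4225) = 5226/(-680 + 12675) = 5226/11995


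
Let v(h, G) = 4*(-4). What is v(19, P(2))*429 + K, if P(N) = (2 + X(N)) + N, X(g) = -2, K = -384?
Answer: -7248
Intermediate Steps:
P(N) = N (P(N) = (2 - 2) + N = 0 + N = N)
v(h, G) = -16
v(19, P(2))*429 + K = -16*429 - 384 = -6864 - 384 = -7248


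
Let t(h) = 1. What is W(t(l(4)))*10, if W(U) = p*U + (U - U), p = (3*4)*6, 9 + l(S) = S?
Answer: 720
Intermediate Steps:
l(S) = -9 + S
p = 72 (p = 12*6 = 72)
W(U) = 72*U (W(U) = 72*U + (U - U) = 72*U + 0 = 72*U)
W(t(l(4)))*10 = (72*1)*10 = 72*10 = 720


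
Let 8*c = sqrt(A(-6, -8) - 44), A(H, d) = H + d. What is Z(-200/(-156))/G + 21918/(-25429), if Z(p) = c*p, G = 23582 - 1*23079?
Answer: -21918/25429 + 25*I*sqrt(58)/78468 ≈ -0.86193 + 0.0024264*I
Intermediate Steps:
c = I*sqrt(58)/8 (c = sqrt((-6 - 8) - 44)/8 = sqrt(-14 - 44)/8 = sqrt(-58)/8 = (I*sqrt(58))/8 = I*sqrt(58)/8 ≈ 0.95197*I)
G = 503 (G = 23582 - 23079 = 503)
Z(p) = I*p*sqrt(58)/8 (Z(p) = (I*sqrt(58)/8)*p = I*p*sqrt(58)/8)
Z(-200/(-156))/G + 21918/(-25429) = (I*(-200/(-156))*sqrt(58)/8)/503 + 21918/(-25429) = (I*(-200*(-1/156))*sqrt(58)/8)*(1/503) + 21918*(-1/25429) = ((1/8)*I*(50/39)*sqrt(58))*(1/503) - 21918/25429 = (25*I*sqrt(58)/156)*(1/503) - 21918/25429 = 25*I*sqrt(58)/78468 - 21918/25429 = -21918/25429 + 25*I*sqrt(58)/78468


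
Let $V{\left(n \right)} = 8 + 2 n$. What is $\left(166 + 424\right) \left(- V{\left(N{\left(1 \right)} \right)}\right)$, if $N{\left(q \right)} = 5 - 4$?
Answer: $-5900$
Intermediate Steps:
$N{\left(q \right)} = 1$ ($N{\left(q \right)} = 5 - 4 = 1$)
$\left(166 + 424\right) \left(- V{\left(N{\left(1 \right)} \right)}\right) = \left(166 + 424\right) \left(- (8 + 2 \cdot 1)\right) = 590 \left(- (8 + 2)\right) = 590 \left(\left(-1\right) 10\right) = 590 \left(-10\right) = -5900$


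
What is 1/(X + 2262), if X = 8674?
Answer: 1/10936 ≈ 9.1441e-5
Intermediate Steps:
1/(X + 2262) = 1/(8674 + 2262) = 1/10936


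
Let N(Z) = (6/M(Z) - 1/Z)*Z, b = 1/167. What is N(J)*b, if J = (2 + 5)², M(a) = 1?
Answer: 293/167 ≈ 1.7545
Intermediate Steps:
b = 1/167 ≈ 0.0059880
J = 49 (J = 7² = 49)
N(Z) = Z*(6 - 1/Z) (N(Z) = (6/1 - 1/Z)*Z = (6*1 - 1/Z)*Z = (6 - 1/Z)*Z = Z*(6 - 1/Z))
N(J)*b = (-1 + 6*49)*(1/167) = (-1 + 294)*(1/167) = 293*(1/167) = 293/167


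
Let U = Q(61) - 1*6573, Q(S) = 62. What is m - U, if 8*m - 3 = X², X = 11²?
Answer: 16683/2 ≈ 8341.5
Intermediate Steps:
X = 121
m = 3661/2 (m = 3/8 + (⅛)*121² = 3/8 + (⅛)*14641 = 3/8 + 14641/8 = 3661/2 ≈ 1830.5)
U = -6511 (U = 62 - 1*6573 = 62 - 6573 = -6511)
m - U = 3661/2 - 1*(-6511) = 3661/2 + 6511 = 16683/2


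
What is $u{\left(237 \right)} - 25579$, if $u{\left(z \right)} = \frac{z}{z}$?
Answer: $-25578$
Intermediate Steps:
$u{\left(z \right)} = 1$
$u{\left(237 \right)} - 25579 = 1 - 25579 = -25578$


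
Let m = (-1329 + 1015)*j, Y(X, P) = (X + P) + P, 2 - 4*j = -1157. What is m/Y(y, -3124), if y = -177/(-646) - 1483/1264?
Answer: 37145198968/2551250601 ≈ 14.560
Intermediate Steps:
y = -367145/408272 (y = -177*(-1/646) - 1483*1/1264 = 177/646 - 1483/1264 = -367145/408272 ≈ -0.89927)
j = 1159/4 (j = 1/2 - 1/4*(-1157) = 1/2 + 1157/4 = 1159/4 ≈ 289.75)
Y(X, P) = X + 2*P (Y(X, P) = (P + X) + P = X + 2*P)
m = -181963/2 (m = (-1329 + 1015)*(1159/4) = -314*1159/4 = -181963/2 ≈ -90982.)
m/Y(y, -3124) = -181963/(2*(-367145/408272 + 2*(-3124))) = -181963/(2*(-367145/408272 - 6248)) = -181963/(2*(-2551250601/408272)) = -181963/2*(-408272/2551250601) = 37145198968/2551250601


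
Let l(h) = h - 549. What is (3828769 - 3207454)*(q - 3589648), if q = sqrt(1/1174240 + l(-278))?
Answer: -2230302147120 + 124263*I*sqrt(71268770593810)/58712 ≈ -2.2303e+12 + 1.7868e+7*I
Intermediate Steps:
l(h) = -549 + h
q = I*sqrt(71268770593810)/293560 (q = sqrt(1/1174240 + (-549 - 278)) = sqrt(1/1174240 - 827) = sqrt(-971096479/1174240) = I*sqrt(71268770593810)/293560 ≈ 28.758*I)
(3828769 - 3207454)*(q - 3589648) = (3828769 - 3207454)*(I*sqrt(71268770593810)/293560 - 3589648) = 621315*(-3589648 + I*sqrt(71268770593810)/293560) = -2230302147120 + 124263*I*sqrt(71268770593810)/58712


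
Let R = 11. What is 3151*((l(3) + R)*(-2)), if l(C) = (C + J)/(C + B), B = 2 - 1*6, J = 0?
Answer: -50416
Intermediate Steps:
B = -4 (B = 2 - 6 = -4)
l(C) = C/(-4 + C) (l(C) = (C + 0)/(C - 4) = C/(-4 + C))
3151*((l(3) + R)*(-2)) = 3151*((3/(-4 + 3) + 11)*(-2)) = 3151*((3/(-1) + 11)*(-2)) = 3151*((3*(-1) + 11)*(-2)) = 3151*((-3 + 11)*(-2)) = 3151*(8*(-2)) = 3151*(-16) = -50416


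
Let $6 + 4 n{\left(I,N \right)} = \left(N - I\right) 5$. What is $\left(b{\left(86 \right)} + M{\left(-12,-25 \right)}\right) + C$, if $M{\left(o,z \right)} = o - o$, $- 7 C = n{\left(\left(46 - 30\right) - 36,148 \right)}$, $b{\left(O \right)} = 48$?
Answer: $\frac{255}{14} \approx 18.214$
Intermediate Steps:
$n{\left(I,N \right)} = - \frac{3}{2} - \frac{5 I}{4} + \frac{5 N}{4}$ ($n{\left(I,N \right)} = - \frac{3}{2} + \frac{\left(N - I\right) 5}{4} = - \frac{3}{2} + \frac{- 5 I + 5 N}{4} = - \frac{3}{2} - \left(- \frac{5 N}{4} + \frac{5 I}{4}\right) = - \frac{3}{2} - \frac{5 I}{4} + \frac{5 N}{4}$)
$C = - \frac{417}{14}$ ($C = - \frac{- \frac{3}{2} - \frac{5 \left(\left(46 - 30\right) - 36\right)}{4} + \frac{5}{4} \cdot 148}{7} = - \frac{- \frac{3}{2} - \frac{5 \left(16 - 36\right)}{4} + 185}{7} = - \frac{- \frac{3}{2} - -25 + 185}{7} = - \frac{- \frac{3}{2} + 25 + 185}{7} = \left(- \frac{1}{7}\right) \frac{417}{2} = - \frac{417}{14} \approx -29.786$)
$M{\left(o,z \right)} = 0$
$\left(b{\left(86 \right)} + M{\left(-12,-25 \right)}\right) + C = \left(48 + 0\right) - \frac{417}{14} = 48 - \frac{417}{14} = \frac{255}{14}$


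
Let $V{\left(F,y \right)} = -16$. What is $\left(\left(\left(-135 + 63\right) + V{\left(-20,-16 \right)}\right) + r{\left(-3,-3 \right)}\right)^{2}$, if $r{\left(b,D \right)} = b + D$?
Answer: $8836$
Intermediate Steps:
$r{\left(b,D \right)} = D + b$
$\left(\left(\left(-135 + 63\right) + V{\left(-20,-16 \right)}\right) + r{\left(-3,-3 \right)}\right)^{2} = \left(\left(\left(-135 + 63\right) - 16\right) - 6\right)^{2} = \left(\left(-72 - 16\right) - 6\right)^{2} = \left(-88 - 6\right)^{2} = \left(-94\right)^{2} = 8836$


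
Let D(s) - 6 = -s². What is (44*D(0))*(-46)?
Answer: -12144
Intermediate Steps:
D(s) = 6 - s²
(44*D(0))*(-46) = (44*(6 - 1*0²))*(-46) = (44*(6 - 1*0))*(-46) = (44*(6 + 0))*(-46) = (44*6)*(-46) = 264*(-46) = -12144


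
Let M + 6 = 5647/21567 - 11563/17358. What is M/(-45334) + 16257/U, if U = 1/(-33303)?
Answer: -3062781188693286754231/5657078535108 ≈ -5.4141e+8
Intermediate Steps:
U = -1/33303 ≈ -3.0027e-5
M = -799172837/124786662 (M = -6 + (5647/21567 - 11563/17358) = -6 - 50452865/124786662 = -799172837/124786662 ≈ -6.4043)
M/(-45334) + 16257/U = -799172837/124786662/(-45334) + 16257/(-1/33303) = -799172837/124786662*(-1/45334) + 16257*(-33303) = 799172837/5657078535108 - 541406871 = -3062781188693286754231/5657078535108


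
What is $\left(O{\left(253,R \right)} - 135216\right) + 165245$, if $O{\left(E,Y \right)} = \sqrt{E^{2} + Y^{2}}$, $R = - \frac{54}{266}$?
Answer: $30029 + \frac{\sqrt{1132255930}}{133} \approx 30282.0$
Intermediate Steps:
$R = - \frac{27}{133}$ ($R = \left(-54\right) \frac{1}{266} = - \frac{27}{133} \approx -0.20301$)
$\left(O{\left(253,R \right)} - 135216\right) + 165245 = \left(\sqrt{253^{2} + \left(- \frac{27}{133}\right)^{2}} - 135216\right) + 165245 = \left(\sqrt{64009 + \frac{729}{17689}} - 135216\right) + 165245 = \left(\sqrt{\frac{1132255930}{17689}} - 135216\right) + 165245 = \left(\frac{\sqrt{1132255930}}{133} - 135216\right) + 165245 = \left(-135216 + \frac{\sqrt{1132255930}}{133}\right) + 165245 = 30029 + \frac{\sqrt{1132255930}}{133}$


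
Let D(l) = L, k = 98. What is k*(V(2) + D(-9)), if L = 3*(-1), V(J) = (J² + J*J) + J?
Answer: 686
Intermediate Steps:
V(J) = J + 2*J² (V(J) = (J² + J²) + J = 2*J² + J = J + 2*J²)
L = -3
D(l) = -3
k*(V(2) + D(-9)) = 98*(2*(1 + 2*2) - 3) = 98*(2*(1 + 4) - 3) = 98*(2*5 - 3) = 98*(10 - 3) = 98*7 = 686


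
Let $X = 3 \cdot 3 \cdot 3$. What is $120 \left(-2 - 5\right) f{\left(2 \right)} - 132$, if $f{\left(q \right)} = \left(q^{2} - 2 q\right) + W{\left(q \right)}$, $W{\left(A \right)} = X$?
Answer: $-22812$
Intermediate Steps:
$X = 27$ ($X = 9 \cdot 3 = 27$)
$W{\left(A \right)} = 27$
$f{\left(q \right)} = 27 + q^{2} - 2 q$ ($f{\left(q \right)} = \left(q^{2} - 2 q\right) + 27 = 27 + q^{2} - 2 q$)
$120 \left(-2 - 5\right) f{\left(2 \right)} - 132 = 120 \left(-2 - 5\right) \left(27 + 2^{2} - 4\right) - 132 = 120 \left(- 7 \left(27 + 4 - 4\right)\right) - 132 = 120 \left(\left(-7\right) 27\right) - 132 = 120 \left(-189\right) - 132 = -22680 - 132 = -22812$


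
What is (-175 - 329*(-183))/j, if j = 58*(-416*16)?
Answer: -469/3016 ≈ -0.15550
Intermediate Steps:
j = -386048 (j = 58*(-6656) = -386048)
(-175 - 329*(-183))/j = (-175 - 329*(-183))/(-386048) = (-175 + 60207)*(-1/386048) = 60032*(-1/386048) = -469/3016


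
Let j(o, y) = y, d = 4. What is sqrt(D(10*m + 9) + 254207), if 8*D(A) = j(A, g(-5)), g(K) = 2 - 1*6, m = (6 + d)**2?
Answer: sqrt(1016826)/2 ≈ 504.19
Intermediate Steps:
m = 100 (m = (6 + 4)**2 = 10**2 = 100)
g(K) = -4 (g(K) = 2 - 6 = -4)
D(A) = -1/2 (D(A) = (1/8)*(-4) = -1/2)
sqrt(D(10*m + 9) + 254207) = sqrt(-1/2 + 254207) = sqrt(508413/2) = sqrt(1016826)/2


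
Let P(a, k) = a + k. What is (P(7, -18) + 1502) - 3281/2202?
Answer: 3279901/2202 ≈ 1489.5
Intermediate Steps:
(P(7, -18) + 1502) - 3281/2202 = ((7 - 18) + 1502) - 3281/2202 = (-11 + 1502) - 3281*1/2202 = 1491 - 3281/2202 = 3279901/2202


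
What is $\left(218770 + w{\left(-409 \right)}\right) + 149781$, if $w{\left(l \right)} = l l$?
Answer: $535832$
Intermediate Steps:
$w{\left(l \right)} = l^{2}$
$\left(218770 + w{\left(-409 \right)}\right) + 149781 = \left(218770 + \left(-409\right)^{2}\right) + 149781 = \left(218770 + 167281\right) + 149781 = 386051 + 149781 = 535832$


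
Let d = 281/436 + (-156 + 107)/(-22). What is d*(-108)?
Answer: -371871/1199 ≈ -310.15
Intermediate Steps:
d = 13773/4796 (d = 281*(1/436) - 49*(-1/22) = 281/436 + 49/22 = 13773/4796 ≈ 2.8718)
d*(-108) = (13773/4796)*(-108) = -371871/1199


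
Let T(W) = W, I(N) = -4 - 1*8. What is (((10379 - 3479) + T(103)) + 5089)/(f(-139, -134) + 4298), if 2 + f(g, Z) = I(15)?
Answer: 3023/1071 ≈ 2.8226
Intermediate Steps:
I(N) = -12 (I(N) = -4 - 8 = -12)
f(g, Z) = -14 (f(g, Z) = -2 - 12 = -14)
(((10379 - 3479) + T(103)) + 5089)/(f(-139, -134) + 4298) = (((10379 - 3479) + 103) + 5089)/(-14 + 4298) = ((6900 + 103) + 5089)/4284 = (7003 + 5089)*(1/4284) = 12092*(1/4284) = 3023/1071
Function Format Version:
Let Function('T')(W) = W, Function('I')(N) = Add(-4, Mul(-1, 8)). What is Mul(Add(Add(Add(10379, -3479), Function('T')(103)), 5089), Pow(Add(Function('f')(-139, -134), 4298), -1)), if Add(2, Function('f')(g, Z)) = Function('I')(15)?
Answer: Rational(3023, 1071) ≈ 2.8226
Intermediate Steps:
Function('I')(N) = -12 (Function('I')(N) = Add(-4, -8) = -12)
Function('f')(g, Z) = -14 (Function('f')(g, Z) = Add(-2, -12) = -14)
Mul(Add(Add(Add(10379, -3479), Function('T')(103)), 5089), Pow(Add(Function('f')(-139, -134), 4298), -1)) = Mul(Add(Add(Add(10379, -3479), 103), 5089), Pow(Add(-14, 4298), -1)) = Mul(Add(Add(6900, 103), 5089), Pow(4284, -1)) = Mul(Add(7003, 5089), Rational(1, 4284)) = Mul(12092, Rational(1, 4284)) = Rational(3023, 1071)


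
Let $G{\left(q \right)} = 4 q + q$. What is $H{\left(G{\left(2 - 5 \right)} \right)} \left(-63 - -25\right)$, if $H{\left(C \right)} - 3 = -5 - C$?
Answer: $-494$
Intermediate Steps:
$G{\left(q \right)} = 5 q$
$H{\left(C \right)} = -2 - C$ ($H{\left(C \right)} = 3 - \left(5 + C\right) = -2 - C$)
$H{\left(G{\left(2 - 5 \right)} \right)} \left(-63 - -25\right) = \left(-2 - 5 \left(2 - 5\right)\right) \left(-63 - -25\right) = \left(-2 - 5 \left(2 - 5\right)\right) \left(-63 + 25\right) = \left(-2 - 5 \left(-3\right)\right) \left(-38\right) = \left(-2 - -15\right) \left(-38\right) = \left(-2 + 15\right) \left(-38\right) = 13 \left(-38\right) = -494$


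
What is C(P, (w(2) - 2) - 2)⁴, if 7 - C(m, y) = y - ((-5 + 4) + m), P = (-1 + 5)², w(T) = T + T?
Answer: 234256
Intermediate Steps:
w(T) = 2*T
P = 16 (P = 4² = 16)
C(m, y) = 6 + m - y (C(m, y) = 7 - (y - ((-5 + 4) + m)) = 7 - (y - (-1 + m)) = 7 - (y + (1 - m)) = 7 - (1 + y - m) = 7 + (-1 + m - y) = 6 + m - y)
C(P, (w(2) - 2) - 2)⁴ = (6 + 16 - ((2*2 - 2) - 2))⁴ = (6 + 16 - ((4 - 2) - 2))⁴ = (6 + 16 - (2 - 2))⁴ = (6 + 16 - 1*0)⁴ = (6 + 16 + 0)⁴ = 22⁴ = 234256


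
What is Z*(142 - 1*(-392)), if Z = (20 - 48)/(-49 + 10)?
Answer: 4984/13 ≈ 383.38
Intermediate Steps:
Z = 28/39 (Z = -28/(-39) = -28*(-1/39) = 28/39 ≈ 0.71795)
Z*(142 - 1*(-392)) = 28*(142 - 1*(-392))/39 = 28*(142 + 392)/39 = (28/39)*534 = 4984/13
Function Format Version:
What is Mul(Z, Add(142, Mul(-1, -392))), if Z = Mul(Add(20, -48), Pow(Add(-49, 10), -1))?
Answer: Rational(4984, 13) ≈ 383.38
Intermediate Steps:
Z = Rational(28, 39) (Z = Mul(-28, Pow(-39, -1)) = Mul(-28, Rational(-1, 39)) = Rational(28, 39) ≈ 0.71795)
Mul(Z, Add(142, Mul(-1, -392))) = Mul(Rational(28, 39), Add(142, Mul(-1, -392))) = Mul(Rational(28, 39), Add(142, 392)) = Mul(Rational(28, 39), 534) = Rational(4984, 13)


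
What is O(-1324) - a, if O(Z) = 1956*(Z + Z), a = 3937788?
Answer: -9117276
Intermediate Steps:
O(Z) = 3912*Z (O(Z) = 1956*(2*Z) = 3912*Z)
O(-1324) - a = 3912*(-1324) - 1*3937788 = -5179488 - 3937788 = -9117276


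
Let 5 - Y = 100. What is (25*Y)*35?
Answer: -83125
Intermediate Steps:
Y = -95 (Y = 5 - 1*100 = 5 - 100 = -95)
(25*Y)*35 = (25*(-95))*35 = -2375*35 = -83125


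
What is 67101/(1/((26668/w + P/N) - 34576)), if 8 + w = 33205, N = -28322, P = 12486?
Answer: -1090666441018882815/470102717 ≈ -2.3201e+9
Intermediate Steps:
w = 33197 (w = -8 + 33205 = 33197)
67101/(1/((26668/w + P/N) - 34576)) = 67101/(1/((26668/33197 + 12486/(-28322)) - 34576)) = 67101/(1/((26668*(1/33197) + 12486*(-1/28322)) - 34576)) = 67101/(1/((26668/33197 - 6243/14161) - 34576)) = 67101/(1/(170396677/470102717 - 34576)) = 67101/(1/(-16254101146315/470102717)) = 67101/(-470102717/16254101146315) = 67101*(-16254101146315/470102717) = -1090666441018882815/470102717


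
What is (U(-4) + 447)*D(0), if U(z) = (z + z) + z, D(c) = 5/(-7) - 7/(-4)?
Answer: 12615/28 ≈ 450.54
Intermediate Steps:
D(c) = 29/28 (D(c) = 5*(-1/7) - 7*(-1/4) = -5/7 + 7/4 = 29/28)
U(z) = 3*z (U(z) = 2*z + z = 3*z)
(U(-4) + 447)*D(0) = (3*(-4) + 447)*(29/28) = (-12 + 447)*(29/28) = 435*(29/28) = 12615/28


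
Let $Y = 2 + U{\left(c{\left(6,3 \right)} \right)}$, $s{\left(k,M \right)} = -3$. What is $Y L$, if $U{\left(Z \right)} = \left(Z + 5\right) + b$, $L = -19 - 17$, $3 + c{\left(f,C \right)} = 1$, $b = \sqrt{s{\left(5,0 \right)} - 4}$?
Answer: $-180 - 36 i \sqrt{7} \approx -180.0 - 95.247 i$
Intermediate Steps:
$b = i \sqrt{7}$ ($b = \sqrt{-3 - 4} = \sqrt{-7} = i \sqrt{7} \approx 2.6458 i$)
$c{\left(f,C \right)} = -2$ ($c{\left(f,C \right)} = -3 + 1 = -2$)
$L = -36$
$U{\left(Z \right)} = 5 + Z + i \sqrt{7}$ ($U{\left(Z \right)} = \left(Z + 5\right) + i \sqrt{7} = \left(5 + Z\right) + i \sqrt{7} = 5 + Z + i \sqrt{7}$)
$Y = 5 + i \sqrt{7}$ ($Y = 2 + \left(5 - 2 + i \sqrt{7}\right) = 2 + \left(3 + i \sqrt{7}\right) = 5 + i \sqrt{7} \approx 5.0 + 2.6458 i$)
$Y L = \left(5 + i \sqrt{7}\right) \left(-36\right) = -180 - 36 i \sqrt{7}$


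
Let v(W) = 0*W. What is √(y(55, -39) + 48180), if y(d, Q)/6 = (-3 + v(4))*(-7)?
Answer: √48306 ≈ 219.79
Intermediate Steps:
v(W) = 0
y(d, Q) = 126 (y(d, Q) = 6*((-3 + 0)*(-7)) = 6*(-3*(-7)) = 6*21 = 126)
√(y(55, -39) + 48180) = √(126 + 48180) = √48306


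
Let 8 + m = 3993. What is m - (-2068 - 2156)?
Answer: 8209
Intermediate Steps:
m = 3985 (m = -8 + 3993 = 3985)
m - (-2068 - 2156) = 3985 - (-2068 - 2156) = 3985 - 1*(-4224) = 3985 + 4224 = 8209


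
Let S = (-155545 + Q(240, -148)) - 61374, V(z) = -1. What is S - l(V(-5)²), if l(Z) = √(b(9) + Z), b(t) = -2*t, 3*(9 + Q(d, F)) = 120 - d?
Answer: -216968 - I*√17 ≈ -2.1697e+5 - 4.1231*I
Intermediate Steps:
Q(d, F) = 31 - d/3 (Q(d, F) = -9 + (120 - d)/3 = -9 + (40 - d/3) = 31 - d/3)
S = -216968 (S = (-155545 + (31 - ⅓*240)) - 61374 = (-155545 + (31 - 80)) - 61374 = (-155545 - 49) - 61374 = -155594 - 61374 = -216968)
l(Z) = √(-18 + Z) (l(Z) = √(-2*9 + Z) = √(-18 + Z))
S - l(V(-5)²) = -216968 - √(-18 + (-1)²) = -216968 - √(-18 + 1) = -216968 - √(-17) = -216968 - I*√17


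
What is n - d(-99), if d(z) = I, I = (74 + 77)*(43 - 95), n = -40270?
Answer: -32418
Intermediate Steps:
I = -7852 (I = 151*(-52) = -7852)
d(z) = -7852
n - d(-99) = -40270 - 1*(-7852) = -40270 + 7852 = -32418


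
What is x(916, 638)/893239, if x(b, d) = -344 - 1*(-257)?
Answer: -87/893239 ≈ -9.7398e-5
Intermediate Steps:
x(b, d) = -87 (x(b, d) = -344 + 257 = -87)
x(916, 638)/893239 = -87/893239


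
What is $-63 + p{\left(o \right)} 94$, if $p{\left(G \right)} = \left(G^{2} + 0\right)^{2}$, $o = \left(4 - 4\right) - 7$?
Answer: $225631$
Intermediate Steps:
$o = -7$ ($o = 0 - 7 = -7$)
$p{\left(G \right)} = G^{4}$ ($p{\left(G \right)} = \left(G^{2}\right)^{2} = G^{4}$)
$-63 + p{\left(o \right)} 94 = -63 + \left(-7\right)^{4} \cdot 94 = -63 + 2401 \cdot 94 = -63 + 225694 = 225631$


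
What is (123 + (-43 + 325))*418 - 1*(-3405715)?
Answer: 3575005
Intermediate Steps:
(123 + (-43 + 325))*418 - 1*(-3405715) = (123 + 282)*418 + 3405715 = 405*418 + 3405715 = 169290 + 3405715 = 3575005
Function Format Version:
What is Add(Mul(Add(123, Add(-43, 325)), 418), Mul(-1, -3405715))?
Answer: 3575005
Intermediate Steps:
Add(Mul(Add(123, Add(-43, 325)), 418), Mul(-1, -3405715)) = Add(Mul(Add(123, 282), 418), 3405715) = Add(Mul(405, 418), 3405715) = Add(169290, 3405715) = 3575005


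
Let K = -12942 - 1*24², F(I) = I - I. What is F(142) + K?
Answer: -13518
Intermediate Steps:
F(I) = 0
K = -13518 (K = -12942 - 1*576 = -12942 - 576 = -13518)
F(142) + K = 0 - 13518 = -13518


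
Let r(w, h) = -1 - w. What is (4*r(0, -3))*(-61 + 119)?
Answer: -232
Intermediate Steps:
(4*r(0, -3))*(-61 + 119) = (4*(-1 - 1*0))*(-61 + 119) = (4*(-1 + 0))*58 = (4*(-1))*58 = -4*58 = -232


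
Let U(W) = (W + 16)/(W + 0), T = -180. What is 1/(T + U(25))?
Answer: -25/4459 ≈ -0.0056066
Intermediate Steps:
U(W) = (16 + W)/W
1/(T + U(25)) = 1/(-180 + (16 + 25)/25) = 1/(-180 + (1/25)*41) = 1/(-180 + 41/25) = 1/(-4459/25) = -25/4459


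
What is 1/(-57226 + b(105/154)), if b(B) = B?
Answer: -22/1258957 ≈ -1.7475e-5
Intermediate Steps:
1/(-57226 + b(105/154)) = 1/(-57226 + 105/154) = 1/(-57226 + 105*(1/154)) = 1/(-57226 + 15/22) = 1/(-1258957/22) = -22/1258957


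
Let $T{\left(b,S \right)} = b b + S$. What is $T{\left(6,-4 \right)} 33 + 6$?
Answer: $1062$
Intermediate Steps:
$T{\left(b,S \right)} = S + b^{2}$ ($T{\left(b,S \right)} = b^{2} + S = S + b^{2}$)
$T{\left(6,-4 \right)} 33 + 6 = \left(-4 + 6^{2}\right) 33 + 6 = \left(-4 + 36\right) 33 + 6 = 32 \cdot 33 + 6 = 1056 + 6 = 1062$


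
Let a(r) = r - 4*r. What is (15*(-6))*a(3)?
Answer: 810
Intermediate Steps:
a(r) = -3*r
(15*(-6))*a(3) = (15*(-6))*(-3*3) = -90*(-9) = 810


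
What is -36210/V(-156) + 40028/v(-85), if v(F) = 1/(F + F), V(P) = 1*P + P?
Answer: -353841485/52 ≈ -6.8046e+6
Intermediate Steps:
V(P) = 2*P (V(P) = P + P = 2*P)
v(F) = 1/(2*F)
-36210/V(-156) + 40028/v(-85) = -36210/(2*(-156)) + 40028/(((1/2)/(-85))) = -36210/(-312) + 40028/(((1/2)*(-1/85))) = -36210*(-1/312) + 40028/(-1/170) = 6035/52 + 40028*(-170) = 6035/52 - 6804760 = -353841485/52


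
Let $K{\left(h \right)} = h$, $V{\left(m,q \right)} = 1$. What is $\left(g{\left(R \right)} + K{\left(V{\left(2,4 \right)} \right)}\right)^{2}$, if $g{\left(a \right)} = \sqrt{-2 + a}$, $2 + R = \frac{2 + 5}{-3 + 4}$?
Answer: $\left(1 + \sqrt{3}\right)^{2} \approx 7.4641$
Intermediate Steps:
$R = 5$ ($R = -2 + \frac{2 + 5}{-3 + 4} = -2 + \frac{7}{1} = -2 + 7 \cdot 1 = -2 + 7 = 5$)
$\left(g{\left(R \right)} + K{\left(V{\left(2,4 \right)} \right)}\right)^{2} = \left(\sqrt{-2 + 5} + 1\right)^{2} = \left(\sqrt{3} + 1\right)^{2} = \left(1 + \sqrt{3}\right)^{2}$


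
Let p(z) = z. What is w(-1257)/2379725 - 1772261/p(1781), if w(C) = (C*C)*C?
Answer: -7754776365358/4238290225 ≈ -1829.7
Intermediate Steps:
w(C) = C**3 (w(C) = C**2*C = C**3)
w(-1257)/2379725 - 1772261/p(1781) = (-1257)**3/2379725 - 1772261/1781 = -1986121593*1/2379725 - 1772261*1/1781 = -1986121593/2379725 - 1772261/1781 = -7754776365358/4238290225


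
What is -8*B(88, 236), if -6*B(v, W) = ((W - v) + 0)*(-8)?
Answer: -4736/3 ≈ -1578.7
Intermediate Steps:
B(v, W) = -4*v/3 + 4*W/3 (B(v, W) = -((W - v) + 0)*(-8)/6 = -(W - v)*(-8)/6 = -(-8*W + 8*v)/6 = -4*v/3 + 4*W/3)
-8*B(88, 236) = -8*(-4/3*88 + (4/3)*236) = -8*(-352/3 + 944/3) = -8*592/3 = -4736/3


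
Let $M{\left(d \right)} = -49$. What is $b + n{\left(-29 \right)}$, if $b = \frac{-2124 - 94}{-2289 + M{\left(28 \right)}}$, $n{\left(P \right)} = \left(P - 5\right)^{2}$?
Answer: $\frac{1352473}{1169} \approx 1156.9$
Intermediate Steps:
$n{\left(P \right)} = \left(-5 + P\right)^{2}$
$b = \frac{1109}{1169}$ ($b = \frac{-2124 - 94}{-2289 - 49} = - \frac{2218}{-2338} = \left(-2218\right) \left(- \frac{1}{2338}\right) = \frac{1109}{1169} \approx 0.94867$)
$b + n{\left(-29 \right)} = \frac{1109}{1169} + \left(-5 - 29\right)^{2} = \frac{1109}{1169} + \left(-34\right)^{2} = \frac{1109}{1169} + 1156 = \frac{1352473}{1169}$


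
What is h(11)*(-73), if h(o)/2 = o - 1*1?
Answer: -1460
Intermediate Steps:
h(o) = -2 + 2*o (h(o) = 2*(o - 1*1) = 2*(o - 1) = 2*(-1 + o) = -2 + 2*o)
h(11)*(-73) = (-2 + 2*11)*(-73) = (-2 + 22)*(-73) = 20*(-73) = -1460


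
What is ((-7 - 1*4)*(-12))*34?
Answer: 4488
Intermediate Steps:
((-7 - 1*4)*(-12))*34 = ((-7 - 4)*(-12))*34 = -11*(-12)*34 = 132*34 = 4488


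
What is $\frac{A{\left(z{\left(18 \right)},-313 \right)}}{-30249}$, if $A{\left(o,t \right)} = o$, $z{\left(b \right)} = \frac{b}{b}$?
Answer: $- \frac{1}{30249} \approx -3.3059 \cdot 10^{-5}$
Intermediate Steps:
$z{\left(b \right)} = 1$
$\frac{A{\left(z{\left(18 \right)},-313 \right)}}{-30249} = 1 \frac{1}{-30249} = 1 \left(- \frac{1}{30249}\right) = - \frac{1}{30249}$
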